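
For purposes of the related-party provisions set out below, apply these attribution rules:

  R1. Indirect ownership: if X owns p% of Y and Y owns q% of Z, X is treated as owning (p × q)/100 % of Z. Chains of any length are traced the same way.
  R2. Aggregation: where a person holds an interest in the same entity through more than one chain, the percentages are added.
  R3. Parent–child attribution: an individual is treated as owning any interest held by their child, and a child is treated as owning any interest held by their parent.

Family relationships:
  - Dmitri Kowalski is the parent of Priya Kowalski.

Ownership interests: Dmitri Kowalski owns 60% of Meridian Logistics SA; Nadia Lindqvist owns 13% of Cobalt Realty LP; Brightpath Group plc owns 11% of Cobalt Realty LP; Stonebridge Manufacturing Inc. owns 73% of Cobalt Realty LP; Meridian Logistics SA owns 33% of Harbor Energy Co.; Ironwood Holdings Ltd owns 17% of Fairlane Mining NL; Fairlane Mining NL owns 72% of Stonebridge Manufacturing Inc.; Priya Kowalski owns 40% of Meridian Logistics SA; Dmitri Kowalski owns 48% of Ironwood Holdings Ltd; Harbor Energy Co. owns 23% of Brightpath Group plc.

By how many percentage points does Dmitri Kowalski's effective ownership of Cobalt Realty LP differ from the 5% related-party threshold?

By parent–child attribution (R3), Dmitri Kowalski is treated as also owning Priya Kowalski's interest in Meridian Logistics SA, giving 60% + 40% = 100%.
Chain via Ironwood Holdings Ltd → Fairlane Mining NL → Stonebridge Manufacturing Inc. (R1): 48% × 17% × 72% × 73% = 4.288896% of Cobalt Realty LP.
Chain via Meridian Logistics SA → Harbor Energy Co. → Brightpath Group plc (R1): 100% × 33% × 23% × 11% = 0.8349% of Cobalt Realty LP.
Aggregating (R2): 4.288896% + 0.8349% = 5.123796%.
5.123796% exceeds the 5% threshold by 0.123796 percentage points.

0.123796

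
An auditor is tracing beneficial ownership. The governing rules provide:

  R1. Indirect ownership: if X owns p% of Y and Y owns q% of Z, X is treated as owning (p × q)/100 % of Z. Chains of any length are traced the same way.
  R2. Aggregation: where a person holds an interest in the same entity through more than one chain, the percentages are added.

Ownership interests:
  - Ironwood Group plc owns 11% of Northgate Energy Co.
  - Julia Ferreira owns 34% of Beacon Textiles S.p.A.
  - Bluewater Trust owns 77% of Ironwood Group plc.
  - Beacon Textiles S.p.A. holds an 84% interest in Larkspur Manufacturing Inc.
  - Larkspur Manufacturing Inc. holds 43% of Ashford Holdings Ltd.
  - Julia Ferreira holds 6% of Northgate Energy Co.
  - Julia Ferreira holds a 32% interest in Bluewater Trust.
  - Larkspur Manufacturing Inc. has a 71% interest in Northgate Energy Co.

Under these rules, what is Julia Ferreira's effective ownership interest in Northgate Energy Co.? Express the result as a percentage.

28.988%

Chain via Beacon Textiles S.p.A. → Larkspur Manufacturing Inc. (R1): 34% × 84% × 71% = 20.2776% of Northgate Energy Co.
Chain via Bluewater Trust → Ironwood Group plc (R1): 32% × 77% × 11% = 2.7104% of Northgate Energy Co.
Direct interest in Northgate Energy Co: 6%.
Aggregating (R2): 20.2776% + 2.7104% + 6% = 28.988%.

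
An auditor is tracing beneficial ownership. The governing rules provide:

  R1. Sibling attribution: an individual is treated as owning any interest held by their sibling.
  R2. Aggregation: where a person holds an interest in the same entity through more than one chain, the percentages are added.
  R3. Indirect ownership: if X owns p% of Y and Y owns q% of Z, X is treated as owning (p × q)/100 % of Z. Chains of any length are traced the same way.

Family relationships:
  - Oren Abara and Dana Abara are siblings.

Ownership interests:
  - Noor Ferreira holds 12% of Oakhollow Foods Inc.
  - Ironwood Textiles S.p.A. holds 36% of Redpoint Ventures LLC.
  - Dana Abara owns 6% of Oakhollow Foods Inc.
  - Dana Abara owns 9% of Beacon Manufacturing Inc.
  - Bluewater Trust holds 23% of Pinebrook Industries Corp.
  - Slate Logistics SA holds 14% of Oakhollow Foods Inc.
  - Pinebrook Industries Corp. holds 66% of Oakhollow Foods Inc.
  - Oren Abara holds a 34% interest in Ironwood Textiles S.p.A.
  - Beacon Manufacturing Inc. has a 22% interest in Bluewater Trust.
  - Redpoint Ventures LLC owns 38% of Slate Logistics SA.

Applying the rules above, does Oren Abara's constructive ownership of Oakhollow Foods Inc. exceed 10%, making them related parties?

By sibling attribution (R1), Oren Abara is treated as owning Dana Abara's 9% interest in Beacon Manufacturing Inc.
By sibling attribution (R1), Oren Abara is treated as owning Dana Abara's 6% interest in Oakhollow Foods Inc.
Chain via Ironwood Textiles S.p.A. → Redpoint Ventures LLC → Slate Logistics SA (R3): 34% × 36% × 38% × 14% = 0.651168% of Oakhollow Foods Inc.
Chain via Beacon Manufacturing Inc. → Bluewater Trust → Pinebrook Industries Corp. (R3): 9% × 22% × 23% × 66% = 0.300564% of Oakhollow Foods Inc.
Direct interest in Oakhollow Foods Inc: 6%.
Aggregating (R2): 0.651168% + 0.300564% + 6% = 6.951732%.
6.951732% does not exceed the 10% threshold, so Oren is not a related party to Oakhollow Foods Inc.

No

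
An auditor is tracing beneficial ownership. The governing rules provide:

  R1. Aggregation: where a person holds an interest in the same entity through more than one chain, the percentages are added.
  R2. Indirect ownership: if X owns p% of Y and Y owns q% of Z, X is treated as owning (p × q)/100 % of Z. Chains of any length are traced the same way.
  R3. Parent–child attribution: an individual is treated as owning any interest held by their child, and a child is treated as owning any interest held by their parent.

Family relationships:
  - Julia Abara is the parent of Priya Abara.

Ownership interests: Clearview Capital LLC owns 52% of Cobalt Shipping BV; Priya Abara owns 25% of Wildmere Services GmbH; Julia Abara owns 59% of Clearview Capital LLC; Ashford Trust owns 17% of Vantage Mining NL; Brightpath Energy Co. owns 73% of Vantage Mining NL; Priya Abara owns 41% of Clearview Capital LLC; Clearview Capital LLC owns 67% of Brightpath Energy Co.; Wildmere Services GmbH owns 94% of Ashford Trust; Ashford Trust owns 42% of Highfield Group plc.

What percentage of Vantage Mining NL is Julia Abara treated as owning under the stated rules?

By parent–child attribution (R3), Julia Abara is treated as also owning Priya Abara's interest in Clearview Capital LLC, giving 59% + 41% = 100%.
By parent–child attribution (R3), Julia Abara is treated as owning Priya Abara's 25% interest in Wildmere Services GmbH.
Chain via Clearview Capital LLC → Brightpath Energy Co. (R2): 100% × 67% × 73% = 48.91% of Vantage Mining NL.
Chain via Wildmere Services GmbH → Ashford Trust (R2): 25% × 94% × 17% = 3.995% of Vantage Mining NL.
Aggregating (R1): 48.91% + 3.995% = 52.905%.

52.905%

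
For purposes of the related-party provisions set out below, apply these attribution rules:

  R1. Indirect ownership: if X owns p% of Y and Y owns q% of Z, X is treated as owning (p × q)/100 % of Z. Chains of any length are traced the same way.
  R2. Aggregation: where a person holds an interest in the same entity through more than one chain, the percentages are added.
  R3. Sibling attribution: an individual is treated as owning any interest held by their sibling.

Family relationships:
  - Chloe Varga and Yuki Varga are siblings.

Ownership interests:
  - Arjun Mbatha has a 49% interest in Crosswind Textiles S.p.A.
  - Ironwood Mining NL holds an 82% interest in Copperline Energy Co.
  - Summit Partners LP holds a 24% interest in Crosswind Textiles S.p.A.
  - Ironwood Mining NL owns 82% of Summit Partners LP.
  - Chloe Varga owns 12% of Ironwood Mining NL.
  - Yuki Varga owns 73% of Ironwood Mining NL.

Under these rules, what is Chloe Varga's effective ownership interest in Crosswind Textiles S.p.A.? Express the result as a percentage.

16.728%

By sibling attribution (R3), Chloe Varga is treated as also owning Yuki Varga's interest in Ironwood Mining NL, giving 12% + 73% = 85%.
Chain via Ironwood Mining NL → Summit Partners LP (R1): 85% × 82% × 24% = 16.728% of Crosswind Textiles S.p.A.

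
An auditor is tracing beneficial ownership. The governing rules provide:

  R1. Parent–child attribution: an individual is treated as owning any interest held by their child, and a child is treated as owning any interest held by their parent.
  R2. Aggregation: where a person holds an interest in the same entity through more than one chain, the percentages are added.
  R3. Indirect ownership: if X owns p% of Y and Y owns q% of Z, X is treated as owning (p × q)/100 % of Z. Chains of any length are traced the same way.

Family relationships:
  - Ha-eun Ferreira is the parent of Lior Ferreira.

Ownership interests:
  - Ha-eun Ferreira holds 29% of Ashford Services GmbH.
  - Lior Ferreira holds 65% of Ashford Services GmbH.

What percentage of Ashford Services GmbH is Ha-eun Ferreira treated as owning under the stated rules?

By parent–child attribution (R1), Ha-eun Ferreira is treated as also owning Lior Ferreira's interest in Ashford Services GmbH, giving 29% + 65% = 94%.
Direct interest in Ashford Services GmbH: 94%.

94%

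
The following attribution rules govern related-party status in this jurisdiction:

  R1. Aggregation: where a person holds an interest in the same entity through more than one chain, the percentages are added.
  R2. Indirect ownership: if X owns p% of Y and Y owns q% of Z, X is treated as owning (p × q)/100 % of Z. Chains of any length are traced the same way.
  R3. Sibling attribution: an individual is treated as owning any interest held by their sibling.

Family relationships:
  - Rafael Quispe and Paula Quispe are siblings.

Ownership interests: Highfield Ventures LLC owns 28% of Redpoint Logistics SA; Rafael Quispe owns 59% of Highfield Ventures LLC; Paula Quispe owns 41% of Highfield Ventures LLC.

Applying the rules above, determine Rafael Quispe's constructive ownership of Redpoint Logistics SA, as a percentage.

By sibling attribution (R3), Rafael Quispe is treated as also owning Paula Quispe's interest in Highfield Ventures LLC, giving 59% + 41% = 100%.
Chain via Highfield Ventures LLC (R2): 100% × 28% = 28% of Redpoint Logistics SA.

28%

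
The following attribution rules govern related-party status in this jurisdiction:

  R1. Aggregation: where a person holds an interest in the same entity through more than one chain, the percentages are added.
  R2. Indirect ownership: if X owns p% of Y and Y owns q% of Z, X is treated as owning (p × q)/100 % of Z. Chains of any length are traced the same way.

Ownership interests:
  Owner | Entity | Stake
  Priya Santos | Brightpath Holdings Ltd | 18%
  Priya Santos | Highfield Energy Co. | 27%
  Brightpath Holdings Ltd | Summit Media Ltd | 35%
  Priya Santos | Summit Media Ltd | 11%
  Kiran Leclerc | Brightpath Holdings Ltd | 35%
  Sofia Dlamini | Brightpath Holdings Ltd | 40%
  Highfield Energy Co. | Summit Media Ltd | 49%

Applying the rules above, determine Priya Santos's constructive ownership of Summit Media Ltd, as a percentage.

30.53%

Chain via Brightpath Holdings Ltd (R2): 18% × 35% = 6.3% of Summit Media Ltd.
Chain via Highfield Energy Co. (R2): 27% × 49% = 13.23% of Summit Media Ltd.
Direct interest in Summit Media Ltd: 11%.
Aggregating (R1): 6.3% + 13.23% + 11% = 30.53%.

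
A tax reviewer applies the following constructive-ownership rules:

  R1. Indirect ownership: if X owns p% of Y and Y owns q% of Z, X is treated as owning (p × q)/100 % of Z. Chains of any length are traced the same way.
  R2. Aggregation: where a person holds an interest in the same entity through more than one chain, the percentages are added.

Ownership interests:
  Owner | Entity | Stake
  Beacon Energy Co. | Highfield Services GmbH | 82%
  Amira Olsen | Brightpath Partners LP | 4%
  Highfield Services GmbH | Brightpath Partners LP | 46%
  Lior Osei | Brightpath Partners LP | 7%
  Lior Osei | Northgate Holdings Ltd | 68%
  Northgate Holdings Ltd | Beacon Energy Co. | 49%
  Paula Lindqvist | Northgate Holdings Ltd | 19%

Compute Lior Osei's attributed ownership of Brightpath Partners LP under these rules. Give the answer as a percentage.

19.568304%

Chain via Northgate Holdings Ltd → Beacon Energy Co. → Highfield Services GmbH (R1): 68% × 49% × 82% × 46% = 12.568304% of Brightpath Partners LP.
Direct interest in Brightpath Partners LP: 7%.
Aggregating (R2): 12.568304% + 7% = 19.568304%.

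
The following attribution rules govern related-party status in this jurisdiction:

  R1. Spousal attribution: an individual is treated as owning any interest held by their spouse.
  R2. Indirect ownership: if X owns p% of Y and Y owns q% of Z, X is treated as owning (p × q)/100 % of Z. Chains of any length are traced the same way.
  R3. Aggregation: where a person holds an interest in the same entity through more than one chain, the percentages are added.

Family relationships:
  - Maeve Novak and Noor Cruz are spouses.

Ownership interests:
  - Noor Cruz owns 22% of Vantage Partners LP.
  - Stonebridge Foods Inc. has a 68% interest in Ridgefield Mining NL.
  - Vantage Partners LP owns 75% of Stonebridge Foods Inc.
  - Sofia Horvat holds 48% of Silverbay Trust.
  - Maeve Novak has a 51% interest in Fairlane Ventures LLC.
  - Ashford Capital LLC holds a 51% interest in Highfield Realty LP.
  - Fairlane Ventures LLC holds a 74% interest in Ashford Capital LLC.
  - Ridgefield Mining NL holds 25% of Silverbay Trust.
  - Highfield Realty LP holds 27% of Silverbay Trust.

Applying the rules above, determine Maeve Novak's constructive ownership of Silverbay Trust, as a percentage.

By spousal attribution (R1), Maeve Novak is treated as owning Noor Cruz's 22% interest in Vantage Partners LP.
Chain via Fairlane Ventures LLC → Ashford Capital LLC → Highfield Realty LP (R2): 51% × 74% × 51% × 27% = 5.196798% of Silverbay Trust.
Chain via Vantage Partners LP → Stonebridge Foods Inc. → Ridgefield Mining NL (R2): 22% × 75% × 68% × 25% = 2.805% of Silverbay Trust.
Aggregating (R3): 5.196798% + 2.805% = 8.001798%.

8.001798%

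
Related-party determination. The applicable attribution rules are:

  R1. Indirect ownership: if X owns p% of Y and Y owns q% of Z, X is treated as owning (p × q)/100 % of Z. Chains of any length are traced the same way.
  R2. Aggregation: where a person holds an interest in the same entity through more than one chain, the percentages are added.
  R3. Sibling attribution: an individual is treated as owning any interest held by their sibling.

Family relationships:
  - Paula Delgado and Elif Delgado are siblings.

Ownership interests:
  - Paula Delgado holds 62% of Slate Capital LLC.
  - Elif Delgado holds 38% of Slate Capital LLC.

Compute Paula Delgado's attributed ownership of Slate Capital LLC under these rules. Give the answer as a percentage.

100%

By sibling attribution (R3), Paula Delgado is treated as also owning Elif Delgado's interest in Slate Capital LLC, giving 62% + 38% = 100%.
Direct interest in Slate Capital LLC: 100%.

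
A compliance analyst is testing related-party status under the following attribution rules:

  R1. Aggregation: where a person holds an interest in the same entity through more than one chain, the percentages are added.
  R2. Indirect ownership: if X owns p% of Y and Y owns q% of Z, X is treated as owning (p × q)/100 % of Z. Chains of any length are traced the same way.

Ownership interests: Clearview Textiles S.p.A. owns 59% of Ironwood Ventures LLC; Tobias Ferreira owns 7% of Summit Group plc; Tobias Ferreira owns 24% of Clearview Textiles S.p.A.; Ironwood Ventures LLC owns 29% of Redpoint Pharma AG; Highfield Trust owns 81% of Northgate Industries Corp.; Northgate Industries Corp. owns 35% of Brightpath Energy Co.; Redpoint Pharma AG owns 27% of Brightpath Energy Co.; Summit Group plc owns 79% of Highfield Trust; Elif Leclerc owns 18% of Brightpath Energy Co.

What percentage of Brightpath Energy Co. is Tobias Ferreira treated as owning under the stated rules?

Chain via Clearview Textiles S.p.A. → Ironwood Ventures LLC → Redpoint Pharma AG (R2): 24% × 59% × 29% × 27% = 1.108728% of Brightpath Energy Co.
Chain via Summit Group plc → Highfield Trust → Northgate Industries Corp. (R2): 7% × 79% × 81% × 35% = 1.567755% of Brightpath Energy Co.
Aggregating (R1): 1.108728% + 1.567755% = 2.676483%.

2.676483%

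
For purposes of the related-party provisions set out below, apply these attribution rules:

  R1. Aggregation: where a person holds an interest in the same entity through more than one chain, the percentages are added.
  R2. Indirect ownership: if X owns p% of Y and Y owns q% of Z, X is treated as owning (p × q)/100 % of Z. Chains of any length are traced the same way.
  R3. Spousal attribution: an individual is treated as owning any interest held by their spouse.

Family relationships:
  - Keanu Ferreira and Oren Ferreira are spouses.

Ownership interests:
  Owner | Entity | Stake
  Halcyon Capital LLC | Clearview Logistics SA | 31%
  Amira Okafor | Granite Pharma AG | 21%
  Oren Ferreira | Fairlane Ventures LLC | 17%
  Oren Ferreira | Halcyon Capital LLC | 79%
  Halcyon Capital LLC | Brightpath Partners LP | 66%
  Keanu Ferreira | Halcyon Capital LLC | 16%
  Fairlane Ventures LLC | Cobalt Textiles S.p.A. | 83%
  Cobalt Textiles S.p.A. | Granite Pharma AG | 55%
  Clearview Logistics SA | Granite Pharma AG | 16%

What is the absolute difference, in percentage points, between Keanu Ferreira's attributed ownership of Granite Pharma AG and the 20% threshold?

By spousal attribution (R3), Keanu Ferreira is treated as also owning Oren Ferreira's interest in Halcyon Capital LLC, giving 16% + 79% = 95%.
By spousal attribution (R3), Keanu Ferreira is treated as owning Oren Ferreira's 17% interest in Fairlane Ventures LLC.
Chain via Halcyon Capital LLC → Clearview Logistics SA (R2): 95% × 31% × 16% = 4.712% of Granite Pharma AG.
Chain via Fairlane Ventures LLC → Cobalt Textiles S.p.A. (R2): 17% × 83% × 55% = 7.7605% of Granite Pharma AG.
Aggregating (R1): 4.712% + 7.7605% = 12.4725%.
12.4725% falls short of the 20% threshold by 7.5275 percentage points.

7.5275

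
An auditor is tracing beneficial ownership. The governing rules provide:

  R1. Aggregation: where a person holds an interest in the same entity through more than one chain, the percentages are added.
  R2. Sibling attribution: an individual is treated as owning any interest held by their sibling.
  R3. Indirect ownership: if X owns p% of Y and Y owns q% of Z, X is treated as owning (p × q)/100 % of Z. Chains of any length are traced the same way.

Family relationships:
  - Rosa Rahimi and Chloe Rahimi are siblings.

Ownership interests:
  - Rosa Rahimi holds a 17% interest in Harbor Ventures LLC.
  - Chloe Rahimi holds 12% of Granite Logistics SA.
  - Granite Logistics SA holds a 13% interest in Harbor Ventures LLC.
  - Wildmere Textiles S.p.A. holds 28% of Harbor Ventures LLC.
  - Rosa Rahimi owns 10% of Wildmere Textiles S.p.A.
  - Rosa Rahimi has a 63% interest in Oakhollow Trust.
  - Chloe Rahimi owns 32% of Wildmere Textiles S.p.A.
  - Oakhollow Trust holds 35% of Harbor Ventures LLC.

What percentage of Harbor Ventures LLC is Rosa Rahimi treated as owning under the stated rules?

By sibling attribution (R2), Rosa Rahimi is treated as also owning Chloe Rahimi's interest in Wildmere Textiles S.p.A, giving 10% + 32% = 42%.
By sibling attribution (R2), Rosa Rahimi is treated as owning Chloe Rahimi's 12% interest in Granite Logistics SA.
Chain via Wildmere Textiles S.p.A. (R3): 42% × 28% = 11.76% of Harbor Ventures LLC.
Chain via Oakhollow Trust (R3): 63% × 35% = 22.05% of Harbor Ventures LLC.
Direct interest in Harbor Ventures LLC: 17%.
Chain via Granite Logistics SA (R3): 12% × 13% = 1.56% of Harbor Ventures LLC.
Aggregating (R1): 11.76% + 22.05% + 17% + 1.56% = 52.37%.

52.37%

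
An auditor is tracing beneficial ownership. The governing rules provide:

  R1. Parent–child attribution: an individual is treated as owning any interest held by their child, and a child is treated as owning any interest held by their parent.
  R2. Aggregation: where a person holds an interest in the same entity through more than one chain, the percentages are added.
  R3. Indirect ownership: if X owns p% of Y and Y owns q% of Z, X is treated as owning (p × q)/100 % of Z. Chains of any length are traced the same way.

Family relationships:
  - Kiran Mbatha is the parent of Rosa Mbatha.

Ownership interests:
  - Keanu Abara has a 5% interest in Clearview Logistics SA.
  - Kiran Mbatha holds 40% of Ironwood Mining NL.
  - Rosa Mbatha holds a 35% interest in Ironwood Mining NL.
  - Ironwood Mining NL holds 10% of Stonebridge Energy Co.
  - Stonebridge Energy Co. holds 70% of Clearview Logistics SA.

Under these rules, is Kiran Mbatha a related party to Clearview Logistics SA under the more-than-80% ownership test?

No

By parent–child attribution (R1), Kiran Mbatha is treated as also owning Rosa Mbatha's interest in Ironwood Mining NL, giving 40% + 35% = 75%.
Chain via Ironwood Mining NL → Stonebridge Energy Co. (R3): 75% × 10% × 70% = 5.25% of Clearview Logistics SA.
5.25% does not exceed the 80% threshold, so Kiran is not a related party to Clearview Logistics SA.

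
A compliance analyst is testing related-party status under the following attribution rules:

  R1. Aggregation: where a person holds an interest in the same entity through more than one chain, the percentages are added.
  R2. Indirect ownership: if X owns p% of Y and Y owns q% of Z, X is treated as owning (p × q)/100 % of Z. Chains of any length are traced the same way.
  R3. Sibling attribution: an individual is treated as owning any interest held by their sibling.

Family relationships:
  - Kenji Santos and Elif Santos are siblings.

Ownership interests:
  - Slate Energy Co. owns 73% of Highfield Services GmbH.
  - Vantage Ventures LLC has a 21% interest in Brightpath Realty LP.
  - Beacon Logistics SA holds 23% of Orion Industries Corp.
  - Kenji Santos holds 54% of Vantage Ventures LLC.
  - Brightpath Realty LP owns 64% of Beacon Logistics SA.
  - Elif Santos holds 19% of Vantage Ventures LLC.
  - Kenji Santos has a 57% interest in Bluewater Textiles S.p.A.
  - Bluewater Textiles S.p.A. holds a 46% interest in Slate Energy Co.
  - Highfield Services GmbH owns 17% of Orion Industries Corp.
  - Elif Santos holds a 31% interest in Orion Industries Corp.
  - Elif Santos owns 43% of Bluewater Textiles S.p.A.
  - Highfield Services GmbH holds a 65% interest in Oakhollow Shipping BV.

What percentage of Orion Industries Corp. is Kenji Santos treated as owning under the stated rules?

By sibling attribution (R3), Kenji Santos is treated as also owning Elif Santos's interest in Bluewater Textiles S.p.A, giving 57% + 43% = 100%.
By sibling attribution (R3), Kenji Santos is treated as also owning Elif Santos's interest in Vantage Ventures LLC, giving 54% + 19% = 73%.
By sibling attribution (R3), Kenji Santos is treated as owning Elif Santos's 31% interest in Orion Industries Corp.
Chain via Bluewater Textiles S.p.A. → Slate Energy Co. → Highfield Services GmbH (R2): 100% × 46% × 73% × 17% = 5.7086% of Orion Industries Corp.
Chain via Vantage Ventures LLC → Brightpath Realty LP → Beacon Logistics SA (R2): 73% × 21% × 64% × 23% = 2.256576% of Orion Industries Corp.
Direct interest in Orion Industries Corp: 31%.
Aggregating (R1): 5.7086% + 2.256576% + 31% = 38.965176%.

38.965176%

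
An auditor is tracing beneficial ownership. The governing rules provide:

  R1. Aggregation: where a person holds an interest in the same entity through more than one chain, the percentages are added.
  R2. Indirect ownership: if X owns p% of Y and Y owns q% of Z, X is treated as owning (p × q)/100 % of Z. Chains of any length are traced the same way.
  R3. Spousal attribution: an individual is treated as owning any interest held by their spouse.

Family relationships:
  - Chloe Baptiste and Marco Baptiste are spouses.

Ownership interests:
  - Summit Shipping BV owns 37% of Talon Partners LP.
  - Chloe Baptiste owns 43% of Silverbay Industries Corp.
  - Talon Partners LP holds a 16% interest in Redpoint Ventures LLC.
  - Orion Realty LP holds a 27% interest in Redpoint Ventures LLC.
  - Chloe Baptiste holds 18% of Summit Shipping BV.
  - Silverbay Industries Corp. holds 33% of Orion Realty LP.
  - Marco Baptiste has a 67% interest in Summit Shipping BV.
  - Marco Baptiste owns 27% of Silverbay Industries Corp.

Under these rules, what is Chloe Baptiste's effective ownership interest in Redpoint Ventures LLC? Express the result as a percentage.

11.269%

By spousal attribution (R3), Chloe Baptiste is treated as also owning Marco Baptiste's interest in Silverbay Industries Corp, giving 43% + 27% = 70%.
By spousal attribution (R3), Chloe Baptiste is treated as also owning Marco Baptiste's interest in Summit Shipping BV, giving 18% + 67% = 85%.
Chain via Silverbay Industries Corp. → Orion Realty LP (R2): 70% × 33% × 27% = 6.237% of Redpoint Ventures LLC.
Chain via Summit Shipping BV → Talon Partners LP (R2): 85% × 37% × 16% = 5.032% of Redpoint Ventures LLC.
Aggregating (R1): 6.237% + 5.032% = 11.269%.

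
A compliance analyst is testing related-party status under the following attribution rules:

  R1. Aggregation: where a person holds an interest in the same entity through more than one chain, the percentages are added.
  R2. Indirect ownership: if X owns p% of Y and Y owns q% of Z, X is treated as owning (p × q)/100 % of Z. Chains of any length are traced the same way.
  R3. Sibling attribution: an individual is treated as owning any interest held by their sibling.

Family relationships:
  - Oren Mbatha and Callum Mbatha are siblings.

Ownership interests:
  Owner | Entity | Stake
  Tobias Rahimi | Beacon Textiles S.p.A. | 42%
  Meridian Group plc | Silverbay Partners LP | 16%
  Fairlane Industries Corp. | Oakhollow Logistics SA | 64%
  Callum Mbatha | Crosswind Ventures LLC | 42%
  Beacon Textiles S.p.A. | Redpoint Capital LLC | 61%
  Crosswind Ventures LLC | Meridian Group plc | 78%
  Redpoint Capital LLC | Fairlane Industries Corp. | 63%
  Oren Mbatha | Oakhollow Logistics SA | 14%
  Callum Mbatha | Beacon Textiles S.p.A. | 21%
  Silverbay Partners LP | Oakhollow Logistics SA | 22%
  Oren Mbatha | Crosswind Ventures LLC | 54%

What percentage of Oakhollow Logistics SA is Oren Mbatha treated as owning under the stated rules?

By sibling attribution (R3), Oren Mbatha is treated as also owning Callum Mbatha's interest in Crosswind Ventures LLC, giving 54% + 42% = 96%.
By sibling attribution (R3), Oren Mbatha is treated as owning Callum Mbatha's 21% interest in Beacon Textiles S.p.A.
Chain via Crosswind Ventures LLC → Meridian Group plc → Silverbay Partners LP (R2): 96% × 78% × 16% × 22% = 2.635776% of Oakhollow Logistics SA.
Direct interest in Oakhollow Logistics SA: 14%.
Chain via Beacon Textiles S.p.A. → Redpoint Capital LLC → Fairlane Industries Corp. (R2): 21% × 61% × 63% × 64% = 5.164992% of Oakhollow Logistics SA.
Aggregating (R1): 2.635776% + 14% + 5.164992% = 21.800768%.

21.800768%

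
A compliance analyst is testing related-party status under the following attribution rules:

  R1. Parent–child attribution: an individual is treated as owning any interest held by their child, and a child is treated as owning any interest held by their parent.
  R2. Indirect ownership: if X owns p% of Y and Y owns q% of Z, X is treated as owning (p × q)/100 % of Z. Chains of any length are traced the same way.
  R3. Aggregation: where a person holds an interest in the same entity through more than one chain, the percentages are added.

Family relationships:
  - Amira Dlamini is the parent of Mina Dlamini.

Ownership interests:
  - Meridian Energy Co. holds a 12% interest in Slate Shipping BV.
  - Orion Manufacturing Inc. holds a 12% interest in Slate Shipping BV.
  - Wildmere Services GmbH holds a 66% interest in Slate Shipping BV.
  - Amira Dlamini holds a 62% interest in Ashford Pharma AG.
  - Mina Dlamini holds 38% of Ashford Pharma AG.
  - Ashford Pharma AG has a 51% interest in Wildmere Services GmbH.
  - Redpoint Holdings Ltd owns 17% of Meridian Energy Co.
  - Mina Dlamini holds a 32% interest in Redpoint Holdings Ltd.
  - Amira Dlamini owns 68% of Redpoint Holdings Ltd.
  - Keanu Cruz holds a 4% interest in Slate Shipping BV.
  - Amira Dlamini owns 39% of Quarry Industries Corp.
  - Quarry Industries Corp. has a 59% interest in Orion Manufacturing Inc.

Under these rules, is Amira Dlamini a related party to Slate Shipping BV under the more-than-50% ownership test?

By parent–child attribution (R1), Amira Dlamini is treated as also owning Mina Dlamini's interest in Ashford Pharma AG, giving 62% + 38% = 100%.
By parent–child attribution (R1), Amira Dlamini is treated as also owning Mina Dlamini's interest in Redpoint Holdings Ltd, giving 68% + 32% = 100%.
Chain via Ashford Pharma AG → Wildmere Services GmbH (R2): 100% × 51% × 66% = 33.66% of Slate Shipping BV.
Chain via Redpoint Holdings Ltd → Meridian Energy Co. (R2): 100% × 17% × 12% = 2.04% of Slate Shipping BV.
Chain via Quarry Industries Corp. → Orion Manufacturing Inc. (R2): 39% × 59% × 12% = 2.7612% of Slate Shipping BV.
Aggregating (R3): 33.66% + 2.04% + 2.7612% = 38.4612%.
38.4612% does not exceed the 50% threshold, so Amira is not a related party to Slate Shipping BV.

No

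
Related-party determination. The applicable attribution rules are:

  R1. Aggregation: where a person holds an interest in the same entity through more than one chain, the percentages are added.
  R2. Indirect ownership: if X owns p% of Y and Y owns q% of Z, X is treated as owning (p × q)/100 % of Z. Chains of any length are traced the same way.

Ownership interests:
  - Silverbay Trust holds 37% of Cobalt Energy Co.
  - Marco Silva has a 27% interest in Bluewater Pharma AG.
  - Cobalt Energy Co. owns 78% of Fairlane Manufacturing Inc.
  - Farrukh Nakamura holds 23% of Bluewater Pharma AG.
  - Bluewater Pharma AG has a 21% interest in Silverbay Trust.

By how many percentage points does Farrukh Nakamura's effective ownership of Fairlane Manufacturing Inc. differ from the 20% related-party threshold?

Chain via Bluewater Pharma AG → Silverbay Trust → Cobalt Energy Co. (R2): 23% × 21% × 37% × 78% = 1.393938% of Fairlane Manufacturing Inc.
1.393938% falls short of the 20% threshold by 18.606062 percentage points.

18.606062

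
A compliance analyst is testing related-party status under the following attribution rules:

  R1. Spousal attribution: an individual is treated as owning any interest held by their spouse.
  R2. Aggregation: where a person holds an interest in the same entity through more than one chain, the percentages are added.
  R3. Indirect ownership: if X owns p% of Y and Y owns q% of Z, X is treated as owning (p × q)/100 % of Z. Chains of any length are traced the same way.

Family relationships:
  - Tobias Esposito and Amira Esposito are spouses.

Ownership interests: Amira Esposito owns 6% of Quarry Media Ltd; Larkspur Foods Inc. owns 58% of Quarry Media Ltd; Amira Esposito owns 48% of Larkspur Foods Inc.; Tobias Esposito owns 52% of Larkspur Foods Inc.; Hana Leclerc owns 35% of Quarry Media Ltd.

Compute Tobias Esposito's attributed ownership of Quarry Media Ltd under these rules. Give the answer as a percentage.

64%

By spousal attribution (R1), Tobias Esposito is treated as also owning Amira Esposito's interest in Larkspur Foods Inc, giving 52% + 48% = 100%.
By spousal attribution (R1), Tobias Esposito is treated as owning Amira Esposito's 6% interest in Quarry Media Ltd.
Chain via Larkspur Foods Inc. (R3): 100% × 58% = 58% of Quarry Media Ltd.
Direct interest in Quarry Media Ltd: 6%.
Aggregating (R2): 58% + 6% = 64%.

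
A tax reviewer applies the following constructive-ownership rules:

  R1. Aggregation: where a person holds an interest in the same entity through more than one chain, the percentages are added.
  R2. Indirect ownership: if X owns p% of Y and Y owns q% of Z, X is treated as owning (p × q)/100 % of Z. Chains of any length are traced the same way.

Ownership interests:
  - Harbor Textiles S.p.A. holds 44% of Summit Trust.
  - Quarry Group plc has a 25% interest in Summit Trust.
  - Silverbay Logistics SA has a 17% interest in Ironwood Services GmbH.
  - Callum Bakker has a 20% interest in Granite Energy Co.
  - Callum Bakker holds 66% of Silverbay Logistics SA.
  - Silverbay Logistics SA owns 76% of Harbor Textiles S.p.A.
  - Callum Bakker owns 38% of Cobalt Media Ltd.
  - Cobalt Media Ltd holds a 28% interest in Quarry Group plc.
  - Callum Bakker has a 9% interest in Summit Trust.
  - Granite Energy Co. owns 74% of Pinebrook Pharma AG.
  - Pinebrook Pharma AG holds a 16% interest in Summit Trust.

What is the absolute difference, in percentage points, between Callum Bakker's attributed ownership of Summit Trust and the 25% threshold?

11.0984

Chain via Cobalt Media Ltd → Quarry Group plc (R2): 38% × 28% × 25% = 2.66% of Summit Trust.
Chain via Silverbay Logistics SA → Harbor Textiles S.p.A. (R2): 66% × 76% × 44% = 22.0704% of Summit Trust.
Chain via Granite Energy Co. → Pinebrook Pharma AG (R2): 20% × 74% × 16% = 2.368% of Summit Trust.
Direct interest in Summit Trust: 9%.
Aggregating (R1): 2.66% + 22.0704% + 2.368% + 9% = 36.0984%.
36.0984% exceeds the 25% threshold by 11.0984 percentage points.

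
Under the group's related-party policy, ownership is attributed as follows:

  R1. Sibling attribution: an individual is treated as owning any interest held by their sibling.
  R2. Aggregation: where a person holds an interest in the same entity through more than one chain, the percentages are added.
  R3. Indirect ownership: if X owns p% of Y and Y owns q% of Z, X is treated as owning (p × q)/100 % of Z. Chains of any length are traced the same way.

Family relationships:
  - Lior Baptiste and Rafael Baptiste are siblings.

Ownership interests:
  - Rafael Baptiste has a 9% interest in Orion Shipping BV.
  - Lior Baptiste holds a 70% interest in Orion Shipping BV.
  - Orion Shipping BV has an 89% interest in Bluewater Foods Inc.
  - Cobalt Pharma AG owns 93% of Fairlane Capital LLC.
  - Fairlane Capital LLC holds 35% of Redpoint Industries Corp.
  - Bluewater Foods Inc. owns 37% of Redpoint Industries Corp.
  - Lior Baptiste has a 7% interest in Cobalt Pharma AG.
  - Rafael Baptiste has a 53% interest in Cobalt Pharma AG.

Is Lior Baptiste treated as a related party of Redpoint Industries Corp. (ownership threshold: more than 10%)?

By sibling attribution (R1), Lior Baptiste is treated as also owning Rafael Baptiste's interest in Orion Shipping BV, giving 70% + 9% = 79%.
By sibling attribution (R1), Lior Baptiste is treated as also owning Rafael Baptiste's interest in Cobalt Pharma AG, giving 7% + 53% = 60%.
Chain via Orion Shipping BV → Bluewater Foods Inc. (R3): 79% × 89% × 37% = 26.0147% of Redpoint Industries Corp.
Chain via Cobalt Pharma AG → Fairlane Capital LLC (R3): 60% × 93% × 35% = 19.53% of Redpoint Industries Corp.
Aggregating (R2): 26.0147% + 19.53% = 45.5447%.
45.5447% exceeds the 10% threshold, so Lior is a related party to Redpoint Industries Corp.

Yes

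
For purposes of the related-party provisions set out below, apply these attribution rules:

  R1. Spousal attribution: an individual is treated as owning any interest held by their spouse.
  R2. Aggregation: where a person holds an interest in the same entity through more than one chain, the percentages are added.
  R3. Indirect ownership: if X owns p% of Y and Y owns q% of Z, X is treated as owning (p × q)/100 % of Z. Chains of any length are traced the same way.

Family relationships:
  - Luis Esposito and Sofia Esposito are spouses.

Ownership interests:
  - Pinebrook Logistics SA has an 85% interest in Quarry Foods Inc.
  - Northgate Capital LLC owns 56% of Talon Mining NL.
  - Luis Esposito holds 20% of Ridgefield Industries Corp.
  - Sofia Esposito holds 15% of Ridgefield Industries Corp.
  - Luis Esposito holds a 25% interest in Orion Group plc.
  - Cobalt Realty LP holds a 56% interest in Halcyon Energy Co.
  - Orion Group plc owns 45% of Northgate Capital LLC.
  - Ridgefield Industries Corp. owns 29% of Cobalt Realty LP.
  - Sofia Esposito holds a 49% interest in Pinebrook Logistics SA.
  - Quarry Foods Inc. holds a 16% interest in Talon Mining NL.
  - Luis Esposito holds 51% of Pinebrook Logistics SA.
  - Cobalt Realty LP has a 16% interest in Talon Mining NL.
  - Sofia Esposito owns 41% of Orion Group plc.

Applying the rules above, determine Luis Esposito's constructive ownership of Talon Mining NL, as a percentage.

By spousal attribution (R1), Luis Esposito is treated as also owning Sofia Esposito's interest in Pinebrook Logistics SA, giving 51% + 49% = 100%.
By spousal attribution (R1), Luis Esposito is treated as also owning Sofia Esposito's interest in Orion Group plc, giving 25% + 41% = 66%.
By spousal attribution (R1), Luis Esposito is treated as also owning Sofia Esposito's interest in Ridgefield Industries Corp, giving 20% + 15% = 35%.
Chain via Pinebrook Logistics SA → Quarry Foods Inc. (R3): 100% × 85% × 16% = 13.6% of Talon Mining NL.
Chain via Orion Group plc → Northgate Capital LLC (R3): 66% × 45% × 56% = 16.632% of Talon Mining NL.
Chain via Ridgefield Industries Corp. → Cobalt Realty LP (R3): 35% × 29% × 16% = 1.624% of Talon Mining NL.
Aggregating (R2): 13.6% + 16.632% + 1.624% = 31.856%.

31.856%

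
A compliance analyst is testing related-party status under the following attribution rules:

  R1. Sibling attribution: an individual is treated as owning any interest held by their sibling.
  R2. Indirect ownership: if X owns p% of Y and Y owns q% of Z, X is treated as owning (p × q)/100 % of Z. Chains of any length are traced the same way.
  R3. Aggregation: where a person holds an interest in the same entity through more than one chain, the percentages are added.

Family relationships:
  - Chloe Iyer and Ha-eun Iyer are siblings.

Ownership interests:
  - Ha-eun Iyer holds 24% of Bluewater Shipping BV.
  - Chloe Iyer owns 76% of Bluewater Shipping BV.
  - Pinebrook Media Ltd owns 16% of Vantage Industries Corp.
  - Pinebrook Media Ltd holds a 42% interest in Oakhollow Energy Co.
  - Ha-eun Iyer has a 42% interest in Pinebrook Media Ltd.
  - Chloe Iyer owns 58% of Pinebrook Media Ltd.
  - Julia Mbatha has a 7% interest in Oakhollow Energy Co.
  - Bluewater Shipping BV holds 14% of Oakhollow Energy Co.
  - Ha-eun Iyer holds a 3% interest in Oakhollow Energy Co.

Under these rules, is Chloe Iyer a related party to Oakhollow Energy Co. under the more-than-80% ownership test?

By sibling attribution (R1), Chloe Iyer is treated as also owning Ha-eun Iyer's interest in Pinebrook Media Ltd, giving 58% + 42% = 100%.
By sibling attribution (R1), Chloe Iyer is treated as also owning Ha-eun Iyer's interest in Bluewater Shipping BV, giving 76% + 24% = 100%.
By sibling attribution (R1), Chloe Iyer is treated as owning Ha-eun Iyer's 3% interest in Oakhollow Energy Co.
Chain via Pinebrook Media Ltd (R2): 100% × 42% = 42% of Oakhollow Energy Co.
Chain via Bluewater Shipping BV (R2): 100% × 14% = 14% of Oakhollow Energy Co.
Direct interest in Oakhollow Energy Co: 3%.
Aggregating (R3): 42% + 14% + 3% = 59%.
59% does not exceed the 80% threshold, so Chloe is not a related party to Oakhollow Energy Co.

No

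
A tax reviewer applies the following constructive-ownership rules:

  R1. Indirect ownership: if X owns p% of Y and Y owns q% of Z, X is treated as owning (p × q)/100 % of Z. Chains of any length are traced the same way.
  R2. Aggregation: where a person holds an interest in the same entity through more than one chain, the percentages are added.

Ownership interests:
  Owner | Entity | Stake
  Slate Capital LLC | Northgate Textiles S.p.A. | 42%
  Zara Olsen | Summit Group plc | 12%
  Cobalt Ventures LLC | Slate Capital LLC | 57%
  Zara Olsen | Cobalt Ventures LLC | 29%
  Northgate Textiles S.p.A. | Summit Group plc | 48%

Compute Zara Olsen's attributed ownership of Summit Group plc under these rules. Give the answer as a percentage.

15.332448%

Chain via Cobalt Ventures LLC → Slate Capital LLC → Northgate Textiles S.p.A. (R1): 29% × 57% × 42% × 48% = 3.332448% of Summit Group plc.
Direct interest in Summit Group plc: 12%.
Aggregating (R2): 3.332448% + 12% = 15.332448%.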